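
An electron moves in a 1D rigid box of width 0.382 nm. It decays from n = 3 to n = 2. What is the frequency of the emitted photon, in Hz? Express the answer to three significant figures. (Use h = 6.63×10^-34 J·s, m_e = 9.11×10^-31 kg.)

f = 3.12×10^15 Hz

E_1 = h²/(8m_eL²) = 4.133×10^-19 J and ΔE = (3² − 2²)E_1 = 2.067×10^-18 J.
f = ΔE/h = 2.067×10^-18/6.63×10^-34 = 3.12×10^15 Hz.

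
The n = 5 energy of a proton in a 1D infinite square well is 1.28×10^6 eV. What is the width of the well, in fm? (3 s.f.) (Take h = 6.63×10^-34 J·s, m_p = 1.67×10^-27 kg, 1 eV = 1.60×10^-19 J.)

L = 63.4 fm

From E_n = n²h²/(8m_pL²), L = n·h/√(8m_pE_n).
E_5 = 1.28×10^6 eV = 2.048×10^-13 J, so L = 5·6.63×10^-34/√(8·1.67×10^-27·2.048×10^-13) = 6.34×10^-14 m = 63.4 fm.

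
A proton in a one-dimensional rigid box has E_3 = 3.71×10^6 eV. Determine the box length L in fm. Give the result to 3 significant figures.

From E_n = n²h²/(8m_pL²), L = n·h/√(8m_pE_n).
E_3 = 3.71×10^6 eV = 5.943×10^-13 J, so L = 3·6.626×10^-34/√(8·1.673×10^-27·5.943×10^-13) = 2.23×10^-14 m = 22.3 fm.

L = 22.3 fm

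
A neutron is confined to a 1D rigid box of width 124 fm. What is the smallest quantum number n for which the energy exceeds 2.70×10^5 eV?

E_1 = h²/(8m_nL²) = 2.131×10^-15 J = 1.330×10^4 eV.
Need n² > 2.70×10^5/1.330×10^4 = 20.30, i.e. n > 4.506.
The smallest integer satisfying this is n = 5.

n = 5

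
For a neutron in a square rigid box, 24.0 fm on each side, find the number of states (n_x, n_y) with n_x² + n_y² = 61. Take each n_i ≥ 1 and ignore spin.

degeneracy = 2

The level has n_x² + n_y² = 61. The ordered positive-integer solutions are (5, 6), (6, 5).
That gives 2 states.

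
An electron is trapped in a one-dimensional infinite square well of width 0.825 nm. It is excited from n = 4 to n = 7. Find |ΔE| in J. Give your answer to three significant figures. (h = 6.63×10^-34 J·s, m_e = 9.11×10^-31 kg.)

|ΔE| = 2.92×10^-18 J

E_1 = h²/(8m_eL²) = 8.862×10^-20 J.
|ΔE| = |4² − 7²|·E_1 = 33·8.862×10^-20 J = 2.92×10^-18 J.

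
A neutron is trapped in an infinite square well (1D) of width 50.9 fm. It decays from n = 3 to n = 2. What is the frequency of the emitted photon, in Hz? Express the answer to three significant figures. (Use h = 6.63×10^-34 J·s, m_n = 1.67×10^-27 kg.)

f = 9.58×10^19 Hz

E_1 = h²/(8m_nL²) = 1.270×10^-14 J and ΔE = (3² − 2²)E_1 = 6.350×10^-14 J.
f = ΔE/h = 6.350×10^-14/6.63×10^-34 = 9.58×10^19 Hz.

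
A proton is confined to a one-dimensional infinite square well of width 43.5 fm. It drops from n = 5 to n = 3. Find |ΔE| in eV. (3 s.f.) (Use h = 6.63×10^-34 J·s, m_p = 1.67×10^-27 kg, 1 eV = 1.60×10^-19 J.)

E_1 = h²/(8m_pL²) = 1.739×10^-14 J.
|ΔE| = |5² − 3²|·E_1 = 16·1.739×10^-14 J = 2.782×10^-13 J = 1.74×10^6 eV.

|ΔE| = 1.74×10^6 eV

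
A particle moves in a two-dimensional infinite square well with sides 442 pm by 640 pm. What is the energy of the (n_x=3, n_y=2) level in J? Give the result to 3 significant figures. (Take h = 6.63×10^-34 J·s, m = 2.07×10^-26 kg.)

For a 2D rectangular well E = (h²/8m)·Σ n_i²/L_i² = (6.63×10^-34)²/(8·2.07×10^-26) · [3²/(442 pm)² + 2²/(640 pm)²].
Evaluating gives E = 1.48×10^-22 J.

E = 1.48×10^-22 J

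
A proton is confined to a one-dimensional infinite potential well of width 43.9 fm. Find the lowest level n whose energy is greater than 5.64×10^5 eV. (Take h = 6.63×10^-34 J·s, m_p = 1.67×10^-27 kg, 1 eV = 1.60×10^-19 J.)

n = 3

E_1 = h²/(8m_pL²) = 1.707×10^-14 J = 1.067×10^5 eV.
Need n² > 5.64×10^5/1.067×10^5 = 5.286, i.e. n > 2.299.
The smallest integer satisfying this is n = 3.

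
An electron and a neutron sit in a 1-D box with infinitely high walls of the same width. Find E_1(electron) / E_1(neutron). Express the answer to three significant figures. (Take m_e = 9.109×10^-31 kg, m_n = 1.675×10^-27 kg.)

E_n ∝ 1/m at fixed n and L, so the ratio is m_n/m_e = 1.675×10^-27/9.109×10^-31 = 1.84×10^3.

1.84×10^3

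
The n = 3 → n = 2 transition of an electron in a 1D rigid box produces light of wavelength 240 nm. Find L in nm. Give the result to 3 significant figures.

The photon carries ΔE = hc/λ = 6.626×10^-34·2.998×10^8/2.40×10^-7 m = 8.277×10^-19 J.
Since ΔE = (3² − 2²)E_1, E_1 = 1.655×10^-19 J, and L = h/√(8m_eE_1) = 6.03×10^-10 m = 0.603 nm.

L = 0.603 nm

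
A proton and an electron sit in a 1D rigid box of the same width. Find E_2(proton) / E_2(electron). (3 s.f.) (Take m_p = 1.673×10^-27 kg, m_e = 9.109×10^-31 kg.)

5.44×10^-4

E_n ∝ 1/m at fixed n and L, so the ratio is m_e/m_p = 9.109×10^-31/1.673×10^-27 = 5.44×10^-4.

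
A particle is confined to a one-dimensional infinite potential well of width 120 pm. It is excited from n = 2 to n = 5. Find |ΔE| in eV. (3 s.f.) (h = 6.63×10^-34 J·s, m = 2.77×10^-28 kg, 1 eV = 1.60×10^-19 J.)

|ΔE| = 1.81 eV

E_1 = h²/(8mL²) = 1.378×10^-20 J.
|ΔE| = |2² − 5²|·E_1 = 21·1.378×10^-20 J = 2.894×10^-19 J = 1.81 eV.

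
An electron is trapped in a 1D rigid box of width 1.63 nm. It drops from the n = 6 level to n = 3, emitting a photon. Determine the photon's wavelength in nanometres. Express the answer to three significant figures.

λ = 324 nm

E_1 = h²/(8m_eL²) = 2.268×10^-20 J, so ΔE = (6² − 3²)E_1 = 6.124×10^-19 J.
λ = hc/ΔE = (6.626×10^-34·2.998×10^8)/6.124×10^-19 = 3.24×10^-7 m = 324 nm.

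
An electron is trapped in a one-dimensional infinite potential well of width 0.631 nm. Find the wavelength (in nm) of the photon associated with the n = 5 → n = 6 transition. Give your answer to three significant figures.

E_1 = h²/(8m_eL²) = 1.513×10^-19 J, so ΔE = (6² − 5²)E_1 = 1.664×10^-18 J.
λ = hc/ΔE = (6.626×10^-34·2.998×10^8)/1.664×10^-18 = 1.19×10^-7 m = 119 nm.

λ = 119 nm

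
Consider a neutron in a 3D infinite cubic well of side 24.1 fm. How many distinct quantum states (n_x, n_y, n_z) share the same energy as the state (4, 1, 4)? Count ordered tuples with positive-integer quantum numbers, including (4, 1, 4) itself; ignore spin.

The level has n_x² + n_y² + n_z² = 33. The ordered positive-integer solutions are (1, 4, 4), (2, 2, 5), (2, 5, 2), (4, 1, 4), (4, 4, 1), (5, 2, 2).
That gives 6 states.

degeneracy = 6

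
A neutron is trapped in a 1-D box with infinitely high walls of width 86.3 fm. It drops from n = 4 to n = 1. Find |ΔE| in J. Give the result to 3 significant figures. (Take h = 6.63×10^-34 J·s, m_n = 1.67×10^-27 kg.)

|ΔE| = 6.63×10^-14 J

E_1 = h²/(8m_nL²) = 4.418×10^-15 J.
|ΔE| = |4² − 1²|·E_1 = 15·4.418×10^-15 J = 6.63×10^-14 J.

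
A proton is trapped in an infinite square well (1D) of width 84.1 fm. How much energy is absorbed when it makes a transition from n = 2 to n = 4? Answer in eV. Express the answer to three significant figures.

|ΔE| = 3.47×10^5 eV

E_1 = h²/(8m_pL²) = 4.638×10^-15 J.
|ΔE| = |2² − 4²|·E_1 = 12·4.638×10^-15 J = 5.566×10^-14 J = 3.47×10^5 eV.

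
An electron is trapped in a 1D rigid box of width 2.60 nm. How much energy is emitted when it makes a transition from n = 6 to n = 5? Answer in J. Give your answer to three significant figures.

E_1 = h²/(8m_eL²) = 8.912×10^-21 J.
|ΔE| = |6² − 5²|·E_1 = 11·8.912×10^-21 J = 9.80×10^-20 J.

|ΔE| = 9.80×10^-20 J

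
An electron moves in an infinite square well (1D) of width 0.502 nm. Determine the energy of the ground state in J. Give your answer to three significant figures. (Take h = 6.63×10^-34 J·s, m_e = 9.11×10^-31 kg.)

For an infinite well E_n = n²h²/(8m_eL²), so E_1 = h²/(8m_eL²) = (6.63×10^-34)²/(8·9.11×10^-31·(5.02×10^-10 m)²) = 2.393×10^-19 J.

E_1 = 2.39×10^-19 J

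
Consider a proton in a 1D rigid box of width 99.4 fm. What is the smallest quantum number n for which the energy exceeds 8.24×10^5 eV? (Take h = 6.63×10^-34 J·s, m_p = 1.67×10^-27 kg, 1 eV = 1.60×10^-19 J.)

n = 7

E_1 = h²/(8m_pL²) = 3.330×10^-15 J = 2.081×10^4 eV.
Need n² > 8.24×10^5/2.081×10^4 = 39.60, i.e. n > 6.293.
The smallest integer satisfying this is n = 7.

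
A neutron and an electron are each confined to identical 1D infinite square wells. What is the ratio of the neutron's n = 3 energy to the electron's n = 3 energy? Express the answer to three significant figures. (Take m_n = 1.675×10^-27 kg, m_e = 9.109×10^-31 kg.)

5.44×10^-4

E_n ∝ 1/m at fixed n and L, so the ratio is m_e/m_n = 9.109×10^-31/1.675×10^-27 = 5.44×10^-4.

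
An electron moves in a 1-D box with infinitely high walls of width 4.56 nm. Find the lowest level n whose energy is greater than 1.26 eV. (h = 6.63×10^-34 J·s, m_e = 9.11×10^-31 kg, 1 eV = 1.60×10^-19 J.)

n = 9

E_1 = h²/(8m_eL²) = 2.901×10^-21 J = 0.01813 eV.
Need n² > 1.26/0.01813 = 69.50, i.e. n > 8.337.
The smallest integer satisfying this is n = 9.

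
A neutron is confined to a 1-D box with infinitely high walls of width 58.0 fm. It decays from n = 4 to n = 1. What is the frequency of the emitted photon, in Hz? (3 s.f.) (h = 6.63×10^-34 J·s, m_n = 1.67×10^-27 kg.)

f = 2.21×10^20 Hz

E_1 = h²/(8m_nL²) = 9.781×10^-15 J and ΔE = (4² − 1²)E_1 = 1.467×10^-13 J.
f = ΔE/h = 1.467×10^-13/6.63×10^-34 = 2.21×10^20 Hz.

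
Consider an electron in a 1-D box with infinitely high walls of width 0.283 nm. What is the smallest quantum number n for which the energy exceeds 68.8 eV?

n = 4

E_1 = h²/(8m_eL²) = 7.523×10^-19 J = 4.696 eV.
Need n² > 68.8/4.696 = 14.65, i.e. n > 3.828.
The smallest integer satisfying this is n = 4.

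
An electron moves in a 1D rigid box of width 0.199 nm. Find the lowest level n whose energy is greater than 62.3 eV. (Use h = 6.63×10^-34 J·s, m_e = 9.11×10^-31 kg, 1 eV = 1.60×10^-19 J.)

n = 3

E_1 = h²/(8m_eL²) = 1.523×10^-18 J = 9.519 eV.
Need n² > 62.3/9.519 = 6.545, i.e. n > 2.558.
The smallest integer satisfying this is n = 3.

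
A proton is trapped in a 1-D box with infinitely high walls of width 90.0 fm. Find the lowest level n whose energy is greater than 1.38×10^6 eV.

E_1 = h²/(8m_pL²) = 4.050×10^-15 J = 2.528×10^4 eV.
Need n² > 1.38×10^6/2.528×10^4 = 54.59, i.e. n > 7.389.
The smallest integer satisfying this is n = 8.

n = 8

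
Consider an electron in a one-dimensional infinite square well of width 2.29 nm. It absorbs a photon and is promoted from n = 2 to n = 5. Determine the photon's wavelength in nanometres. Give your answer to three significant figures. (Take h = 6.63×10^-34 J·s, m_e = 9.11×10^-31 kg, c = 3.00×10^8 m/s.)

E_1 = h²/(8m_eL²) = 1.150×10^-20 J, so ΔE = (5² − 2²)E_1 = 2.415×10^-19 J.
λ = hc/ΔE = (6.63×10^-34·3.00×10^8)/2.415×10^-19 = 8.24×10^-7 m = 824 nm.

λ = 824 nm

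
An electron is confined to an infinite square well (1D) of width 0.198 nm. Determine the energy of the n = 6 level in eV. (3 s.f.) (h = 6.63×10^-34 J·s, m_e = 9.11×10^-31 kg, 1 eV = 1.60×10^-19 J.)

E_6 = 346 eV

For an infinite well E_n = n²h²/(8m_eL²), so E_1 = h²/(8m_eL²) = (6.63×10^-34)²/(8·9.11×10^-31·(1.98×10^-10 m)²) = 1.538×10^-18 J.
Then E_6 = 6²·E_1 = 36·1.538×10^-18 J = 5.537×10^-17 J.
Converting, E_6 = 5.537×10^-17 J / (1.60×10^-19 J/eV) = 346 eV.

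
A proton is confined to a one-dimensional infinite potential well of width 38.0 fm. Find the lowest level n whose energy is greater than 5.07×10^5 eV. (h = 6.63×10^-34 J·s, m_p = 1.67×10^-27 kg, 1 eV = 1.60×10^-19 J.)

E_1 = h²/(8m_pL²) = 2.279×10^-14 J = 1.424×10^5 eV.
Need n² > 5.07×10^5/1.424×10^5 = 3.560, i.e. n > 1.887.
The smallest integer satisfying this is n = 2.

n = 2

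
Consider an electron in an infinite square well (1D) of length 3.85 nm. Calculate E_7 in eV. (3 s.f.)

E_7 = 1.24 eV

For an infinite well E_n = n²h²/(8m_eL²), so E_1 = h²/(8m_eL²) = (6.626×10^-34)²/(8·9.109×10^-31·(3.85×10^-9 m)²) = 4.065×10^-21 J.
Then E_7 = 7²·E_1 = 49·4.065×10^-21 J = 1.992×10^-19 J.
Converting, E_7 = 1.992×10^-19 J / (1.602×10^-19 J/eV) = 1.24 eV.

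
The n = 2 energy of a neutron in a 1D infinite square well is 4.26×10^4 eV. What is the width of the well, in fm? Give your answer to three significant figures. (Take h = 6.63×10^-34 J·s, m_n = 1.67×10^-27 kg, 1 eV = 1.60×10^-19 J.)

From E_n = n²h²/(8m_nL²), L = n·h/√(8m_nE_n).
E_2 = 4.26×10^4 eV = 6.816×10^-15 J, so L = 2·6.63×10^-34/√(8·1.67×10^-27·6.816×10^-15) = 1.39×10^-13 m = 139 fm.

L = 139 fm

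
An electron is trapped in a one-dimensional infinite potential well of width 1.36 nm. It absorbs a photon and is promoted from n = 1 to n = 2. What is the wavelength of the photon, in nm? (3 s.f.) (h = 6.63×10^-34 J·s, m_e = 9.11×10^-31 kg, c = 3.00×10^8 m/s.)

λ = 2.03×10^3 nm

E_1 = h²/(8m_eL²) = 3.261×10^-20 J, so ΔE = (2² − 1²)E_1 = 9.783×10^-20 J.
λ = hc/ΔE = (6.63×10^-34·3.00×10^8)/9.783×10^-20 = 2.03×10^-6 m = 2.03×10^3 nm.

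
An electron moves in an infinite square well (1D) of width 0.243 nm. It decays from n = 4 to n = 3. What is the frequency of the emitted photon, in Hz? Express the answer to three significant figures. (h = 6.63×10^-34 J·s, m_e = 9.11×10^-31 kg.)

E_1 = h²/(8m_eL²) = 1.021×10^-18 J and ΔE = (4² − 3²)E_1 = 7.147×10^-18 J.
f = ΔE/h = 7.147×10^-18/6.63×10^-34 = 1.08×10^16 Hz.

f = 1.08×10^16 Hz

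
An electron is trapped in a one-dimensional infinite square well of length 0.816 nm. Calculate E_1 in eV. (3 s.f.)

For an infinite well E_n = n²h²/(8m_eL²), so E_1 = h²/(8m_eL²) = (6.626×10^-34)²/(8·9.109×10^-31·(8.16×10^-10 m)²) = 9.048×10^-20 J.
Converting, E_1 = 9.048×10^-20 J / (1.602×10^-19 J/eV) = 0.565 eV.

E_1 = 0.565 eV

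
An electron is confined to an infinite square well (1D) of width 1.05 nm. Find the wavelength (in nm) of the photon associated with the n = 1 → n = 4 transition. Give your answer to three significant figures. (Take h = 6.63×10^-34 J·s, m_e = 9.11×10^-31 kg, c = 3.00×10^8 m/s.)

λ = 242 nm

E_1 = h²/(8m_eL²) = 5.471×10^-20 J, so ΔE = (4² − 1²)E_1 = 8.207×10^-19 J.
λ = hc/ΔE = (6.63×10^-34·3.00×10^8)/8.207×10^-19 = 2.42×10^-7 m = 242 nm.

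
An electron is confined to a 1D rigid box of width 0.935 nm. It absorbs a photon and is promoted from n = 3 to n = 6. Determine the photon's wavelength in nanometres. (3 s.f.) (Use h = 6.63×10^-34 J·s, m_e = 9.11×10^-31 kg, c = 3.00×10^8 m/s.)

λ = 107 nm

E_1 = h²/(8m_eL²) = 6.899×10^-20 J, so ΔE = (6² − 3²)E_1 = 1.863×10^-18 J.
λ = hc/ΔE = (6.63×10^-34·3.00×10^8)/1.863×10^-18 = 1.07×10^-7 m = 107 nm.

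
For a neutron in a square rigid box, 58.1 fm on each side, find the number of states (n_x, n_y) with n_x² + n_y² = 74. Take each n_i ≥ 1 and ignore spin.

The level has n_x² + n_y² = 74. The ordered positive-integer solutions are (5, 7), (7, 5).
That gives 2 states.

degeneracy = 2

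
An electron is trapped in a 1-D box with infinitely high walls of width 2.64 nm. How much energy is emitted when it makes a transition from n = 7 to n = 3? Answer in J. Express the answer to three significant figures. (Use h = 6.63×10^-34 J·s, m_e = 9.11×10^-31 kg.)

E_1 = h²/(8m_eL²) = 8.654×10^-21 J.
|ΔE| = |7² − 3²|·E_1 = 40·8.654×10^-21 J = 3.46×10^-19 J.

|ΔE| = 3.46×10^-19 J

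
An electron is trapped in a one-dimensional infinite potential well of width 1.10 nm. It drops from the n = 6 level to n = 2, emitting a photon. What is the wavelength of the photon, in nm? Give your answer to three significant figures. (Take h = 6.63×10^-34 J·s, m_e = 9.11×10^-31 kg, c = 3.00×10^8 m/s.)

E_1 = h²/(8m_eL²) = 4.985×10^-20 J, so ΔE = (6² − 2²)E_1 = 1.595×10^-18 J.
λ = hc/ΔE = (6.63×10^-34·3.00×10^8)/1.595×10^-18 = 1.25×10^-7 m = 125 nm.

λ = 125 nm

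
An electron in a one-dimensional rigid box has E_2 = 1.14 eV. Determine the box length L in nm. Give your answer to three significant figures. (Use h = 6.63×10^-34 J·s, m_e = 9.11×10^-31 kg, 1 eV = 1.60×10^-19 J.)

From E_n = n²h²/(8m_eL²), L = n·h/√(8m_eE_n).
E_2 = 1.14 eV = 1.824×10^-19 J, so L = 2·6.63×10^-34/√(8·9.11×10^-31·1.824×10^-19) = 1.15×10^-9 m = 1.15 nm.

L = 1.15 nm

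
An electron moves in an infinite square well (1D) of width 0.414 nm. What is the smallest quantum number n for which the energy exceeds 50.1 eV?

n = 5

E_1 = h²/(8m_eL²) = 3.515×10^-19 J = 2.194 eV.
Need n² > 50.1/2.194 = 22.84, i.e. n > 4.779.
The smallest integer satisfying this is n = 5.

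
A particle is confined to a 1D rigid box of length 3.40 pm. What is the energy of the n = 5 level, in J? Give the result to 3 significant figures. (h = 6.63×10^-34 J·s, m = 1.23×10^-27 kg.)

For an infinite well E_n = n²h²/(8mL²), so E_1 = h²/(8mL²) = (6.63×10^-34)²/(8·1.23×10^-27·(3.40×10^-12 m)²) = 3.864×10^-18 J.
Then E_5 = 5²·E_1 = 25·3.864×10^-18 J = 9.66×10^-17 J.

E_5 = 9.66×10^-17 J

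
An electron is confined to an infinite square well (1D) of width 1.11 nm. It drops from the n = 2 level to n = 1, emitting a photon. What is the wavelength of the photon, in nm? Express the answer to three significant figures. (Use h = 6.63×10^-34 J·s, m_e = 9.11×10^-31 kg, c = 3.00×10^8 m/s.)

E_1 = h²/(8m_eL²) = 4.895×10^-20 J, so ΔE = (2² − 1²)E_1 = 1.469×10^-19 J.
λ = hc/ΔE = (6.63×10^-34·3.00×10^8)/1.469×10^-19 = 1.35×10^-6 m = 1.35×10^3 nm.

λ = 1.35×10^3 nm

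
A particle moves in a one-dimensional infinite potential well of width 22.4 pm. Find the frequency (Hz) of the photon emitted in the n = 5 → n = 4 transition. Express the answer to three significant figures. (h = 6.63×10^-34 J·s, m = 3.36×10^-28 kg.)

f = 4.42×10^15 Hz

E_1 = h²/(8mL²) = 3.259×10^-19 J and ΔE = (5² − 4²)E_1 = 2.933×10^-18 J.
f = ΔE/h = 2.933×10^-18/6.63×10^-34 = 4.42×10^15 Hz.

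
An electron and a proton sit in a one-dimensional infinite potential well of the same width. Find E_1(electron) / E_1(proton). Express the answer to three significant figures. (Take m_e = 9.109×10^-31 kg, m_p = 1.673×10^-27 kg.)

E_n ∝ 1/m at fixed n and L, so the ratio is m_p/m_e = 1.673×10^-27/9.109×10^-31 = 1.84×10^3.

1.84×10^3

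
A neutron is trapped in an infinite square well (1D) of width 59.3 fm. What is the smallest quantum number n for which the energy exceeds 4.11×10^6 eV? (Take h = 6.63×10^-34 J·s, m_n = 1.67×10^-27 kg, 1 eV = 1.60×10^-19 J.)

E_1 = h²/(8m_nL²) = 9.356×10^-15 J = 5.848×10^4 eV.
Need n² > 4.11×10^6/5.848×10^4 = 70.28, i.e. n > 8.383.
The smallest integer satisfying this is n = 9.

n = 9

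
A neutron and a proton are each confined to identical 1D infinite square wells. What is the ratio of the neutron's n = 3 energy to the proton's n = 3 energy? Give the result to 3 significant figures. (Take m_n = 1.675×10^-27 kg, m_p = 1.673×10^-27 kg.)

0.999

E_n ∝ 1/m at fixed n and L, so the ratio is m_p/m_n = 1.673×10^-27/1.675×10^-27 = 0.999.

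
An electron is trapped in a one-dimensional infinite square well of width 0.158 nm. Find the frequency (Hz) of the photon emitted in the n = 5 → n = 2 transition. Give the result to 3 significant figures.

f = 7.65×10^16 Hz

E_1 = h²/(8m_eL²) = 2.413×10^-18 J and ΔE = (5² − 2²)E_1 = 5.067×10^-17 J.
f = ΔE/h = 5.067×10^-17/6.626×10^-34 = 7.65×10^16 Hz.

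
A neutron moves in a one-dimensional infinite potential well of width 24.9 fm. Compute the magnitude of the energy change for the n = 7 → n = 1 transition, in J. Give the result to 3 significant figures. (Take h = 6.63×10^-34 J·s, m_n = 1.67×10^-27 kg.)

E_1 = h²/(8m_nL²) = 5.307×10^-14 J.
|ΔE| = |7² − 1²|·E_1 = 48·5.307×10^-14 J = 2.55×10^-12 J.

|ΔE| = 2.55×10^-12 J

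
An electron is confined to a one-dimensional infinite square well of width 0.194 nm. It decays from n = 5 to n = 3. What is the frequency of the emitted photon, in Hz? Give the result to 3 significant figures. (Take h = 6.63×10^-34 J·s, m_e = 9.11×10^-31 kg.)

E_1 = h²/(8m_eL²) = 1.603×10^-18 J and ΔE = (5² − 3²)E_1 = 2.565×10^-17 J.
f = ΔE/h = 2.565×10^-17/6.63×10^-34 = 3.87×10^16 Hz.

f = 3.87×10^16 Hz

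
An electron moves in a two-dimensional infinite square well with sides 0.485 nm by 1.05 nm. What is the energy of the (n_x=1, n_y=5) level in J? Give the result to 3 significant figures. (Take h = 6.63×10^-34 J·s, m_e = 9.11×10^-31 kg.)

E = 1.62×10^-18 J

For a 2D rectangular well E = (h²/8m_e)·Σ n_i²/L_i² = (6.63×10^-34)²/(8·9.11×10^-31) · [1²/(0.485 nm)² + 5²/(1.05 nm)²].
Evaluating gives E = 1.62×10^-18 J.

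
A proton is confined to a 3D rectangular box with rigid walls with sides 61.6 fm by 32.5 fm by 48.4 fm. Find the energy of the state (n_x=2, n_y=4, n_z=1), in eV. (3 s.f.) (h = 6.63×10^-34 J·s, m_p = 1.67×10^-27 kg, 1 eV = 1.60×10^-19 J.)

For a 3D rectangular well E = (h²/8m_p)·Σ n_i²/L_i² = (6.63×10^-34)²/(8·1.67×10^-27) · [2²/(61.6 fm)² + 4²/(32.5 fm)² + 1²/(48.4 fm)²].
Evaluating gives E = 5.471×10^-13 J = 3.42×10^6 eV.

E = 3.42×10^6 eV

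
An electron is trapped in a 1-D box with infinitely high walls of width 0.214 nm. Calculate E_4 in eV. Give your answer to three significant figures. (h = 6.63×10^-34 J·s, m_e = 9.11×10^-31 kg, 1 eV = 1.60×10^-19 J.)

E_4 = 132 eV

For an infinite well E_n = n²h²/(8m_eL²), so E_1 = h²/(8m_eL²) = (6.63×10^-34)²/(8·9.11×10^-31·(2.14×10^-10 m)²) = 1.317×10^-18 J.
Then E_4 = 4²·E_1 = 16·1.317×10^-18 J = 2.107×10^-17 J.
Converting, E_4 = 2.107×10^-17 J / (1.60×10^-19 J/eV) = 132 eV.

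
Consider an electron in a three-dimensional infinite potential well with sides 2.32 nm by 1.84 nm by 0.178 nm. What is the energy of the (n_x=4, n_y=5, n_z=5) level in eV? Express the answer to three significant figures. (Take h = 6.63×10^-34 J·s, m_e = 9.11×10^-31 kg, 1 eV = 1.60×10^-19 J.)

E = 301 eV

For a 3D rectangular well E = (h²/8m_e)·Σ n_i²/L_i² = (6.63×10^-34)²/(8·9.11×10^-31) · [4²/(2.32 nm)² + 5²/(1.84 nm)² + 5²/(0.178 nm)²].
Evaluating gives E = 4.821×10^-17 J = 301 eV.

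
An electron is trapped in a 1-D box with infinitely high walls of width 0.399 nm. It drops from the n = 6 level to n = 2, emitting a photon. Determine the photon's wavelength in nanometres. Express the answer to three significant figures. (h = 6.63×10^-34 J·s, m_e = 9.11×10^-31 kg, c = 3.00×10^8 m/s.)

λ = 16.4 nm

E_1 = h²/(8m_eL²) = 3.789×10^-19 J, so ΔE = (6² − 2²)E_1 = 1.212×10^-17 J.
λ = hc/ΔE = (6.63×10^-34·3.00×10^8)/1.212×10^-17 = 1.64×10^-8 m = 16.4 nm.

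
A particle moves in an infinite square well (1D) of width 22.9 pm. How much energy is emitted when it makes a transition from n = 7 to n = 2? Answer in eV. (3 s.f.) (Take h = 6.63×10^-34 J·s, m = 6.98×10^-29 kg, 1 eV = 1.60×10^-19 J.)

E_1 = h²/(8mL²) = 1.501×10^-18 J.
|ΔE| = |7² − 2²|·E_1 = 45·1.501×10^-18 J = 6.754×10^-17 J = 422 eV.

|ΔE| = 422 eV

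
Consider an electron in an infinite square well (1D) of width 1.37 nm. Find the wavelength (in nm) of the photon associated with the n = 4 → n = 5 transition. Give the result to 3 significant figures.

E_1 = h²/(8m_eL²) = 3.210×10^-20 J, so ΔE = (5² − 4²)E_1 = 2.889×10^-19 J.
λ = hc/ΔE = (6.626×10^-34·2.998×10^8)/2.889×10^-19 = 6.88×10^-7 m = 688 nm.

λ = 688 nm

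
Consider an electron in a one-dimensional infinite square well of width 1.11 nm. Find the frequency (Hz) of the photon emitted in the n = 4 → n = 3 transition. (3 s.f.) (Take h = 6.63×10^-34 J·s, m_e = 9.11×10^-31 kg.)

E_1 = h²/(8m_eL²) = 4.895×10^-20 J and ΔE = (4² − 3²)E_1 = 3.427×10^-19 J.
f = ΔE/h = 3.427×10^-19/6.63×10^-34 = 5.17×10^14 Hz.

f = 5.17×10^14 Hz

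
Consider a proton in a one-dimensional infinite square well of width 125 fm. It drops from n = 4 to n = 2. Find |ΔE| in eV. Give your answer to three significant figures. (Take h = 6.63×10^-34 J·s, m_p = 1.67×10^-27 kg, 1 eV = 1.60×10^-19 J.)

E_1 = h²/(8m_pL²) = 2.106×10^-15 J.
|ΔE| = |4² − 2²|·E_1 = 12·2.106×10^-15 J = 2.527×10^-14 J = 1.58×10^5 eV.

|ΔE| = 1.58×10^5 eV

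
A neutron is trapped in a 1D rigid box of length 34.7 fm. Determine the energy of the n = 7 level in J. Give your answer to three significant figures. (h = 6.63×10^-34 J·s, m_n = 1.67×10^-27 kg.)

For an infinite well E_n = n²h²/(8m_nL²), so E_1 = h²/(8m_nL²) = (6.63×10^-34)²/(8·1.67×10^-27·(3.47×10^-14 m)²) = 2.733×10^-14 J.
Then E_7 = 7²·E_1 = 49·2.733×10^-14 J = 1.34×10^-12 J.

E_7 = 1.34×10^-12 J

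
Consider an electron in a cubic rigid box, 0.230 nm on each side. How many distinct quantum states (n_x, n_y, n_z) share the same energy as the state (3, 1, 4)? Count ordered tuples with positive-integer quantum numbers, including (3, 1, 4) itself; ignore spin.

degeneracy = 6

The level has n_x² + n_y² + n_z² = 26. The ordered positive-integer solutions are (1, 3, 4), (1, 4, 3), (3, 1, 4), (3, 4, 1), (4, 1, 3), (4, 3, 1).
That gives 6 states.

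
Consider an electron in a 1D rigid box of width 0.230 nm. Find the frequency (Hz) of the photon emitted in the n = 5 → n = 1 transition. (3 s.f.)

f = 4.13×10^16 Hz

E_1 = h²/(8m_eL²) = 1.139×10^-18 J and ΔE = (5² − 1²)E_1 = 2.734×10^-17 J.
f = ΔE/h = 2.734×10^-17/6.626×10^-34 = 4.13×10^16 Hz.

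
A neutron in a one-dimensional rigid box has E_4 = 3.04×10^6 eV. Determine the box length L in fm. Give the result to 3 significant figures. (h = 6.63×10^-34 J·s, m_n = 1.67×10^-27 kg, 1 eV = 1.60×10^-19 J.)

From E_n = n²h²/(8m_nL²), L = n·h/√(8m_nE_n).
E_4 = 3.04×10^6 eV = 4.864×10^-13 J, so L = 4·6.63×10^-34/√(8·1.67×10^-27·4.864×10^-13) = 3.29×10^-14 m = 32.9 fm.

L = 32.9 fm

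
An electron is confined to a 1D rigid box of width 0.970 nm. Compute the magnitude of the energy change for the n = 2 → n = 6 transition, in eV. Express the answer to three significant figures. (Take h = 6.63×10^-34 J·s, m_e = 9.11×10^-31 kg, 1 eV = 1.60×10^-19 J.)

|ΔE| = 12.8 eV

E_1 = h²/(8m_eL²) = 6.410×10^-20 J.
|ΔE| = |2² − 6²|·E_1 = 32·6.410×10^-20 J = 2.051×10^-18 J = 12.8 eV.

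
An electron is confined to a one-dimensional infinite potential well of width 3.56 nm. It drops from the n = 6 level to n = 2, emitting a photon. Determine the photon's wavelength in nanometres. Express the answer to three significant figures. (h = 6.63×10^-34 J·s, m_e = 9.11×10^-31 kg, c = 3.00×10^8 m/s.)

λ = 1.31×10^3 nm

E_1 = h²/(8m_eL²) = 4.759×10^-21 J, so ΔE = (6² − 2²)E_1 = 1.523×10^-19 J.
λ = hc/ΔE = (6.63×10^-34·3.00×10^8)/1.523×10^-19 = 1.31×10^-6 m = 1.31×10^3 nm.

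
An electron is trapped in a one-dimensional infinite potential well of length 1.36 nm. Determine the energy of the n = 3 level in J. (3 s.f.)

For an infinite well E_n = n²h²/(8m_eL²), so E_1 = h²/(8m_eL²) = (6.626×10^-34)²/(8·9.109×10^-31·(1.36×10^-9 m)²) = 3.257×10^-20 J.
Then E_3 = 3²·E_1 = 9·3.257×10^-20 J = 2.93×10^-19 J.

E_3 = 2.93×10^-19 J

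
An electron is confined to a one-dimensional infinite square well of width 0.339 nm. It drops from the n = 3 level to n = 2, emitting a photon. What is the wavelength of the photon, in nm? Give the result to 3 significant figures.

E_1 = h²/(8m_eL²) = 5.243×10^-19 J, so ΔE = (3² − 2²)E_1 = 2.621×10^-18 J.
λ = hc/ΔE = (6.626×10^-34·2.998×10^8)/2.621×10^-18 = 7.58×10^-8 m = 75.8 nm.

λ = 75.8 nm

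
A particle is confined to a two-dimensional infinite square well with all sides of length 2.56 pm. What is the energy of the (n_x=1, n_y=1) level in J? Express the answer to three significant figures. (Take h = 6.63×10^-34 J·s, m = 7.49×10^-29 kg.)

E = 2.24×10^-16 J

For a 2D rectangular well E = (h²/8m)·Σ n_i²/L_i² = (6.63×10^-34)²/(8·7.49×10^-29) · [1²/(2.56 pm)² + 1²/(2.56 pm)²].
Evaluating gives E = 2.24×10^-16 J.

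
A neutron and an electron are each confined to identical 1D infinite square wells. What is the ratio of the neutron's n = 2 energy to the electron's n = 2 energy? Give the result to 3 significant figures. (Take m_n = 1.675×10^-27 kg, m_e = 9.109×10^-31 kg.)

5.44×10^-4

E_n ∝ 1/m at fixed n and L, so the ratio is m_e/m_n = 9.109×10^-31/1.675×10^-27 = 5.44×10^-4.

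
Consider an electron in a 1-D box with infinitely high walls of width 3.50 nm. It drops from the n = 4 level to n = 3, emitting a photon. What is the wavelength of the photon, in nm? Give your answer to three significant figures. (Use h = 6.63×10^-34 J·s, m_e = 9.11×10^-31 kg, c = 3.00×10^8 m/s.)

λ = 5.77×10^3 nm

E_1 = h²/(8m_eL²) = 4.924×10^-21 J, so ΔE = (4² − 3²)E_1 = 3.447×10^-20 J.
λ = hc/ΔE = (6.63×10^-34·3.00×10^8)/3.447×10^-20 = 5.77×10^-6 m = 5.77×10^3 nm.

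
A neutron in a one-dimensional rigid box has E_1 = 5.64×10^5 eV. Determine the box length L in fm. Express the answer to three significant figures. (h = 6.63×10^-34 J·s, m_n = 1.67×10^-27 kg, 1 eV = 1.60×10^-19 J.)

L = 19.1 fm

From E_n = n²h²/(8m_nL²), L = n·h/√(8m_nE_n).
E_1 = 5.64×10^5 eV = 9.024×10^-14 J, so L = 1·6.63×10^-34/√(8·1.67×10^-27·9.024×10^-14) = 1.91×10^-14 m = 19.1 fm.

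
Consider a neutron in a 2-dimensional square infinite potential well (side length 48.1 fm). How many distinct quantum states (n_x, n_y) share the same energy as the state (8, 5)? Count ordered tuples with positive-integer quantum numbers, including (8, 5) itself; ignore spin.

degeneracy = 2

The level has n_x² + n_y² = 89. The ordered positive-integer solutions are (5, 8), (8, 5).
That gives 2 states.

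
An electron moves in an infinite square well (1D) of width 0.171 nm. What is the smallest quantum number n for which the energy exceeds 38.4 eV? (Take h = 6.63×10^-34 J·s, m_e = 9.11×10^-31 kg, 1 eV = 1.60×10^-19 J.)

n = 2

E_1 = h²/(8m_eL²) = 2.063×10^-18 J = 12.89 eV.
Need n² > 38.4/12.89 = 2.979, i.e. n > 1.726.
The smallest integer satisfying this is n = 2.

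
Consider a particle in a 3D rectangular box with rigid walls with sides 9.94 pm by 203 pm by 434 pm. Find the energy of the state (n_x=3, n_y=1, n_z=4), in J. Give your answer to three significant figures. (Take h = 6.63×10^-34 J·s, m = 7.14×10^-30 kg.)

E = 7.02×10^-16 J

For a 3D rectangular well E = (h²/8m)·Σ n_i²/L_i² = (6.63×10^-34)²/(8·7.14×10^-30) · [3²/(9.94 pm)² + 1²/(203 pm)² + 4²/(434 pm)²].
Evaluating gives E = 7.02×10^-16 J.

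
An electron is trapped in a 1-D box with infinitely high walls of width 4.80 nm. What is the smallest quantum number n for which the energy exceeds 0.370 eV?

n = 5

E_1 = h²/(8m_eL²) = 2.615×10^-21 J = 0.01632 eV.
Need n² > 0.370/0.01632 = 22.67, i.e. n > 4.761.
The smallest integer satisfying this is n = 5.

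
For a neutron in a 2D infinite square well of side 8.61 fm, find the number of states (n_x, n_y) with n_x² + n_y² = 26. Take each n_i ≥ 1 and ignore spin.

degeneracy = 2

The level has n_x² + n_y² = 26. The ordered positive-integer solutions are (1, 5), (5, 1).
That gives 2 states.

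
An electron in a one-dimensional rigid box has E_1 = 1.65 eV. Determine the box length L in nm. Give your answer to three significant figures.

L = 0.477 nm

From E_n = n²h²/(8m_eL²), L = n·h/√(8m_eE_n).
E_1 = 1.65 eV = 2.643×10^-19 J, so L = 1·6.626×10^-34/√(8·9.109×10^-31·2.643×10^-19) = 4.77×10^-10 m = 0.477 nm.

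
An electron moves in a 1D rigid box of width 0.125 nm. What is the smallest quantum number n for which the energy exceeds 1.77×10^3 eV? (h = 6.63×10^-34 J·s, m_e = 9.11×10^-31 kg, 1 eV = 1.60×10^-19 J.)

E_1 = h²/(8m_eL²) = 3.860×10^-18 J = 24.13 eV.
Need n² > 1.77×10^3/24.13 = 73.35, i.e. n > 8.564.
The smallest integer satisfying this is n = 9.

n = 9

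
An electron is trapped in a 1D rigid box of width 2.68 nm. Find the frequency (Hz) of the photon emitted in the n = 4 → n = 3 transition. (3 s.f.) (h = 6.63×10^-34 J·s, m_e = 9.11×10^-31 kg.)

E_1 = h²/(8m_eL²) = 8.397×10^-21 J and ΔE = (4² − 3²)E_1 = 5.878×10^-20 J.
f = ΔE/h = 5.878×10^-20/6.63×10^-34 = 8.87×10^13 Hz.

f = 8.87×10^13 Hz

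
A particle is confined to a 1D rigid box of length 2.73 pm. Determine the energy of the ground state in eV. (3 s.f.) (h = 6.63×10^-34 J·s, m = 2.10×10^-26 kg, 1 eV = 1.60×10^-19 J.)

For an infinite well E_n = n²h²/(8mL²), so E_1 = h²/(8mL²) = (6.63×10^-34)²/(8·2.10×10^-26·(2.73×10^-12 m)²) = 3.511×10^-19 J.
Converting, E_1 = 3.511×10^-19 J / (1.60×10^-19 J/eV) = 2.19 eV.

E_1 = 2.19 eV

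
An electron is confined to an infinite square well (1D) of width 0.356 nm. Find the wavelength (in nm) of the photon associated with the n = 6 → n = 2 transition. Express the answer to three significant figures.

λ = 13.1 nm

E_1 = h²/(8m_eL²) = 4.754×10^-19 J, so ΔE = (6² − 2²)E_1 = 1.521×10^-17 J.
λ = hc/ΔE = (6.626×10^-34·2.998×10^8)/1.521×10^-17 = 1.31×10^-8 m = 13.1 nm.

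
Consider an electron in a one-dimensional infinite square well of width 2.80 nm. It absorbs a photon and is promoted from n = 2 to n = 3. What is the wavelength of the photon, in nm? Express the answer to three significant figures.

λ = 5.17×10^3 nm

E_1 = h²/(8m_eL²) = 7.685×10^-21 J, so ΔE = (3² − 2²)E_1 = 3.842×10^-20 J.
λ = hc/ΔE = (6.626×10^-34·2.998×10^8)/3.842×10^-20 = 5.17×10^-6 m = 5.17×10^3 nm.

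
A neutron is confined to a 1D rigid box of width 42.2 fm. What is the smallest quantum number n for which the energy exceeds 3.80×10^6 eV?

E_1 = h²/(8m_nL²) = 1.840×10^-14 J = 1.149×10^5 eV.
Need n² > 3.80×10^6/1.149×10^5 = 33.07, i.e. n > 5.751.
The smallest integer satisfying this is n = 6.

n = 6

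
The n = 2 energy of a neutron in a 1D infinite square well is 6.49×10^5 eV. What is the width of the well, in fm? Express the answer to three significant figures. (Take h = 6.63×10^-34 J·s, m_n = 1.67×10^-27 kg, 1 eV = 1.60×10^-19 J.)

From E_n = n²h²/(8m_nL²), L = n·h/√(8m_nE_n).
E_2 = 6.49×10^5 eV = 1.038×10^-13 J, so L = 2·6.63×10^-34/√(8·1.67×10^-27·1.038×10^-13) = 3.56×10^-14 m = 35.6 fm.

L = 35.6 fm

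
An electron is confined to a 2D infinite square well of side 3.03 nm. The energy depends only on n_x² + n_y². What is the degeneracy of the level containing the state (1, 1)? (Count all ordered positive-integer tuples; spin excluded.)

degeneracy = 1

The level has n_x² + n_y² = 2. The ordered positive-integer solutions are (1, 1).
That gives 1 state.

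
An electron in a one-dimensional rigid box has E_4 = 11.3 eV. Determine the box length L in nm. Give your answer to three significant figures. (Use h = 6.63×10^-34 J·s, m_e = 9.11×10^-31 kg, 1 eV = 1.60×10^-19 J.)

From E_n = n²h²/(8m_eL²), L = n·h/√(8m_eE_n).
E_4 = 11.3 eV = 1.808×10^-18 J, so L = 4·6.63×10^-34/√(8·9.11×10^-31·1.808×10^-18) = 7.31×10^-10 m = 0.731 nm.

L = 0.731 nm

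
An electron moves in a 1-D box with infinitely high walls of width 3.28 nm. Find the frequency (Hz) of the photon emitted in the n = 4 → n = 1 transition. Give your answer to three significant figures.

E_1 = h²/(8m_eL²) = 5.600×10^-21 J and ΔE = (4² − 1²)E_1 = 8.400×10^-20 J.
f = ΔE/h = 8.400×10^-20/6.626×10^-34 = 1.27×10^14 Hz.

f = 1.27×10^14 Hz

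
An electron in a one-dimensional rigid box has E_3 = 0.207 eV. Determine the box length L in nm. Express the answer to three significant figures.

From E_n = n²h²/(8m_eL²), L = n·h/√(8m_eE_n).
E_3 = 0.207 eV = 3.316×10^-20 J, so L = 3·6.626×10^-34/√(8·9.109×10^-31·3.316×10^-20) = 4.04×10^-9 m = 4.04 nm.

L = 4.04 nm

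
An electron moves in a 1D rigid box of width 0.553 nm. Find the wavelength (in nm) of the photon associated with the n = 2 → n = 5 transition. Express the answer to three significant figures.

λ = 48.0 nm

E_1 = h²/(8m_eL²) = 1.970×10^-19 J, so ΔE = (5² − 2²)E_1 = 4.137×10^-18 J.
λ = hc/ΔE = (6.626×10^-34·2.998×10^8)/4.137×10^-18 = 4.80×10^-8 m = 48.0 nm.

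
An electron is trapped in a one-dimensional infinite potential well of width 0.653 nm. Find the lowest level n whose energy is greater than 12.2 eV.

E_1 = h²/(8m_eL²) = 1.413×10^-19 J = 0.8820 eV.
Need n² > 12.2/0.8820 = 13.83, i.e. n > 3.719.
The smallest integer satisfying this is n = 4.

n = 4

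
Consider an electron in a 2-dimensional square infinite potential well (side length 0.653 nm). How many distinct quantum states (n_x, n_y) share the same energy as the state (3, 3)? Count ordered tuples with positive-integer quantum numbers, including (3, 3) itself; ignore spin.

degeneracy = 1

The level has n_x² + n_y² = 18. The ordered positive-integer solutions are (3, 3).
That gives 1 state.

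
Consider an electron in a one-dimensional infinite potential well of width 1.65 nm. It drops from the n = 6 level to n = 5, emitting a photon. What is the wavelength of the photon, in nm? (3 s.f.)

E_1 = h²/(8m_eL²) = 2.213×10^-20 J, so ΔE = (6² − 5²)E_1 = 2.434×10^-19 J.
λ = hc/ΔE = (6.626×10^-34·2.998×10^8)/2.434×10^-19 = 8.16×10^-7 m = 816 nm.

λ = 816 nm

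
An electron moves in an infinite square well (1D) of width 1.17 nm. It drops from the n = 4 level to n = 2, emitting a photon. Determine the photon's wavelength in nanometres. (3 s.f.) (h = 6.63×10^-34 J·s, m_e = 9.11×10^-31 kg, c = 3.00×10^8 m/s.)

λ = 376 nm

E_1 = h²/(8m_eL²) = 4.406×10^-20 J, so ΔE = (4² − 2²)E_1 = 5.287×10^-19 J.
λ = hc/ΔE = (6.63×10^-34·3.00×10^8)/5.287×10^-19 = 3.76×10^-7 m = 376 nm.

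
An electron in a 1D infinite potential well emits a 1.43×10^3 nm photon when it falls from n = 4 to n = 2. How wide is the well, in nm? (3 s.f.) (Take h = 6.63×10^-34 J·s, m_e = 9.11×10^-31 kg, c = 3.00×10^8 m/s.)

L = 2.28 nm

The photon carries ΔE = hc/λ = 6.63×10^-34·3.00×10^8/1.43×10^-6 m = 1.391×10^-19 J.
Since ΔE = (4² − 2²)E_1, E_1 = 1.159×10^-20 J, and L = h/√(8m_eE_1) = 2.28×10^-9 m = 2.28 nm.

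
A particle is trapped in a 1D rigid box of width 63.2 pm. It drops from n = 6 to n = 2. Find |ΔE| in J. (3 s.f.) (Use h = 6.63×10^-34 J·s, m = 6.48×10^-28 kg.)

E_1 = h²/(8mL²) = 2.123×10^-20 J.
|ΔE| = |6² − 2²|·E_1 = 32·2.123×10^-20 J = 6.79×10^-19 J.

|ΔE| = 6.79×10^-19 J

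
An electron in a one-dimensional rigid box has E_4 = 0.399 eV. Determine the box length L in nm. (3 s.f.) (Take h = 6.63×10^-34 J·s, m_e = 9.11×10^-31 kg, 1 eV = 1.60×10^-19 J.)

From E_n = n²h²/(8m_eL²), L = n·h/√(8m_eE_n).
E_4 = 0.399 eV = 6.384×10^-20 J, so L = 4·6.63×10^-34/√(8·9.11×10^-31·6.384×10^-20) = 3.89×10^-9 m = 3.89 nm.

L = 3.89 nm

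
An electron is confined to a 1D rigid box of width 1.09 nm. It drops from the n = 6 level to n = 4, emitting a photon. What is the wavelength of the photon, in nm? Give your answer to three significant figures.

E_1 = h²/(8m_eL²) = 5.071×10^-20 J, so ΔE = (6² − 4²)E_1 = 1.014×10^-18 J.
λ = hc/ΔE = (6.626×10^-34·2.998×10^8)/1.014×10^-18 = 1.96×10^-7 m = 196 nm.

λ = 196 nm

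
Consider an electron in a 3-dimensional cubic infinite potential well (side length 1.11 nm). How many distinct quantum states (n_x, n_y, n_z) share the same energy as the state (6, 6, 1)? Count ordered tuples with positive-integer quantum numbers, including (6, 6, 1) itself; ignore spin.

The level has n_x² + n_y² + n_z² = 73. The ordered positive-integer solutions are (1, 6, 6), (6, 1, 6), (6, 6, 1).
That gives 3 states.

degeneracy = 3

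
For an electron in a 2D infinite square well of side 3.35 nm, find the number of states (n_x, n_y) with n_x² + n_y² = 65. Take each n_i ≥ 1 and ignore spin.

degeneracy = 4

The level has n_x² + n_y² = 65. The ordered positive-integer solutions are (1, 8), (4, 7), (7, 4), (8, 1).
That gives 4 states.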